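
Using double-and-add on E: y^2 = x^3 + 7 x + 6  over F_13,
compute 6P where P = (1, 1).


k = 6 = 110_2 (binary, LSB first: 011)
Double-and-add from P = (1, 1):
  bit 0 = 0: acc unchanged = O
  bit 1 = 1: acc = O + (10, 6) = (10, 6)
  bit 2 = 1: acc = (10, 6) + (5, 6) = (11, 7)

6P = (11, 7)


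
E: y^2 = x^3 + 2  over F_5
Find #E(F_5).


For each x in F_5, count y with y^2 = x^3 + 0 x + 2 mod 5:
  x = 2: RHS = 0, y in [0]  -> 1 point(s)
  x = 3: RHS = 4, y in [2, 3]  -> 2 point(s)
  x = 4: RHS = 1, y in [1, 4]  -> 2 point(s)
Affine points: 5. Add the point at infinity: total = 6.

#E(F_5) = 6


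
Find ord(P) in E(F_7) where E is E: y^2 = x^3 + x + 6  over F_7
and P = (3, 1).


Compute successive multiples of P until we hit O:
  1P = (3, 1)
  2P = (1, 6)
  3P = (4, 5)
  4P = (2, 3)
  5P = (6, 5)
  6P = (6, 2)
  7P = (2, 4)
  8P = (4, 2)
  ... (continuing to 11P)
  11P = O

ord(P) = 11


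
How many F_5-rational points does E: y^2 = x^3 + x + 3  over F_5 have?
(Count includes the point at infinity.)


For each x in F_5, count y with y^2 = x^3 + 1 x + 3 mod 5:
  x = 1: RHS = 0, y in [0]  -> 1 point(s)
  x = 4: RHS = 1, y in [1, 4]  -> 2 point(s)
Affine points: 3. Add the point at infinity: total = 4.

#E(F_5) = 4


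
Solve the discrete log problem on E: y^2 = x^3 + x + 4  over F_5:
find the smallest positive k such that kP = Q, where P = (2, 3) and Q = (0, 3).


Enumerate multiples of P until we hit Q = (0, 3):
  1P = (2, 3)
  2P = (0, 3)
Match found at i = 2.

k = 2


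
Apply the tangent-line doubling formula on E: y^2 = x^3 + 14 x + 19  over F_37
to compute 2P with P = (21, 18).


Doubling: s = (3 x1^2 + a) / (2 y1)
s = (3*21^2 + 14) / (2*18) mod 37 = 32
x3 = s^2 - 2 x1 mod 37 = 32^2 - 2*21 = 20
y3 = s (x1 - x3) - y1 mod 37 = 32 * (21 - 20) - 18 = 14

2P = (20, 14)


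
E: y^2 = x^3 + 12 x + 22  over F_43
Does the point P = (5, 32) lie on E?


Check whether y^2 = x^3 + 12 x + 22 (mod 43) for (x, y) = (5, 32).
LHS: y^2 = 32^2 mod 43 = 35
RHS: x^3 + 12 x + 22 = 5^3 + 12*5 + 22 mod 43 = 35
LHS = RHS

Yes, on the curve


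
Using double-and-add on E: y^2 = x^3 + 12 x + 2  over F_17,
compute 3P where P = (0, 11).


k = 3 = 11_2 (binary, LSB first: 11)
Double-and-add from P = (0, 11):
  bit 0 = 1: acc = O + (0, 11) = (0, 11)
  bit 1 = 1: acc = (0, 11) + (1, 7) = (15, 15)

3P = (15, 15)


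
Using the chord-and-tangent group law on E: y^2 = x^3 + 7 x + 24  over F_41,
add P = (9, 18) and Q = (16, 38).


P != Q, so use the chord formula.
s = (y2 - y1) / (x2 - x1) = (20) / (7) mod 41 = 38
x3 = s^2 - x1 - x2 mod 41 = 38^2 - 9 - 16 = 25
y3 = s (x1 - x3) - y1 mod 41 = 38 * (9 - 25) - 18 = 30

P + Q = (25, 30)


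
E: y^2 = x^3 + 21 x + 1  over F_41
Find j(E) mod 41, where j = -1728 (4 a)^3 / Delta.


Delta = -16(4 a^3 + 27 b^2) mod 41 = 11
-1728 * (4 a)^3 = -1728 * (4*21)^3 mod 41 = 34
j = 34 * 11^(-1) mod 41 = 18

j = 18 (mod 41)


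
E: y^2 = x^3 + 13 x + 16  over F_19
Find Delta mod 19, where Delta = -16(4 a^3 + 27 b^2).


4 a^3 + 27 b^2 = 4*13^3 + 27*16^2 = 8788 + 6912 = 15700
Delta = -16 * (15700) = -251200
Delta mod 19 = 18

Delta = 18 (mod 19)


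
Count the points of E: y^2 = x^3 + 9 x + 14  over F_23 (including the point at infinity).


For each x in F_23, count y with y^2 = x^3 + 9 x + 14 mod 23:
  x = 1: RHS = 1, y in [1, 22]  -> 2 point(s)
  x = 5: RHS = 0, y in [0]  -> 1 point(s)
  x = 6: RHS = 8, y in [10, 13]  -> 2 point(s)
  x = 7: RHS = 6, y in [11, 12]  -> 2 point(s)
  x = 8: RHS = 0, y in [0]  -> 1 point(s)
  x = 10: RHS = 0, y in [0]  -> 1 point(s)
  x = 11: RHS = 18, y in [8, 15]  -> 2 point(s)
  x = 14: RHS = 9, y in [3, 20]  -> 2 point(s)
  x = 19: RHS = 6, y in [11, 12]  -> 2 point(s)
  x = 20: RHS = 6, y in [11, 12]  -> 2 point(s)
  x = 22: RHS = 4, y in [2, 21]  -> 2 point(s)
Affine points: 19. Add the point at infinity: total = 20.

#E(F_23) = 20


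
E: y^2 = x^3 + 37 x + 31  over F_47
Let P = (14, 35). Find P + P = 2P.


Doubling: s = (3 x1^2 + a) / (2 y1)
s = (3*14^2 + 37) / (2*35) mod 47 = 19
x3 = s^2 - 2 x1 mod 47 = 19^2 - 2*14 = 4
y3 = s (x1 - x3) - y1 mod 47 = 19 * (14 - 4) - 35 = 14

2P = (4, 14)


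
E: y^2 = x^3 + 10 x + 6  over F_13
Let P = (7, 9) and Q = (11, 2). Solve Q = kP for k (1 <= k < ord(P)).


Enumerate multiples of P until we hit Q = (11, 2):
  1P = (7, 9)
  2P = (11, 11)
  3P = (5, 5)
  4P = (5, 8)
  5P = (11, 2)
Match found at i = 5.

k = 5


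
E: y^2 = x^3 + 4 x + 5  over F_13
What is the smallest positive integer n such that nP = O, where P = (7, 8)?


Compute successive multiples of P until we hit O:
  1P = (7, 8)
  2P = (9, 4)
  3P = (1, 6)
  4P = (8, 9)
  5P = (12, 0)
  6P = (8, 4)
  7P = (1, 7)
  8P = (9, 9)
  ... (continuing to 10P)
  10P = O

ord(P) = 10


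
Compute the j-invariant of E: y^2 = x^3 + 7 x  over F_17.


Delta = -16(4 a^3 + 27 b^2) mod 17 = 12
-1728 * (4 a)^3 = -1728 * (4*7)^3 mod 17 = 13
j = 13 * 12^(-1) mod 17 = 11

j = 11 (mod 17)


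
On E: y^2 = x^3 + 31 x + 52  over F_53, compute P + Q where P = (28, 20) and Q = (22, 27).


P != Q, so use the chord formula.
s = (y2 - y1) / (x2 - x1) = (7) / (47) mod 53 = 43
x3 = s^2 - x1 - x2 mod 53 = 43^2 - 28 - 22 = 50
y3 = s (x1 - x3) - y1 mod 53 = 43 * (28 - 50) - 20 = 41

P + Q = (50, 41)


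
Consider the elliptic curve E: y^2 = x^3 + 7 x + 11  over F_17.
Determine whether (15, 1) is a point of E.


Check whether y^2 = x^3 + 7 x + 11 (mod 17) for (x, y) = (15, 1).
LHS: y^2 = 1^2 mod 17 = 1
RHS: x^3 + 7 x + 11 = 15^3 + 7*15 + 11 mod 17 = 6
LHS != RHS

No, not on the curve


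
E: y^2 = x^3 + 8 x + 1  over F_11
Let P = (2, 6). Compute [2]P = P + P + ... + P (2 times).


k = 2 = 10_2 (binary, LSB first: 01)
Double-and-add from P = (2, 6):
  bit 0 = 0: acc unchanged = O
  bit 1 = 1: acc = O + (0, 1) = (0, 1)

2P = (0, 1)


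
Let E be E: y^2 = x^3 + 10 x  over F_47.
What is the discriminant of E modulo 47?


4 a^3 + 27 b^2 = 4*10^3 + 27*0^2 = 4000 + 0 = 4000
Delta = -16 * (4000) = -64000
Delta mod 47 = 14

Delta = 14 (mod 47)


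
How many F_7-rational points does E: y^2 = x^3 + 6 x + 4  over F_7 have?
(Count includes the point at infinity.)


For each x in F_7, count y with y^2 = x^3 + 6 x + 4 mod 7:
  x = 0: RHS = 4, y in [2, 5]  -> 2 point(s)
  x = 1: RHS = 4, y in [2, 5]  -> 2 point(s)
  x = 3: RHS = 0, y in [0]  -> 1 point(s)
  x = 4: RHS = 1, y in [1, 6]  -> 2 point(s)
  x = 6: RHS = 4, y in [2, 5]  -> 2 point(s)
Affine points: 9. Add the point at infinity: total = 10.

#E(F_7) = 10


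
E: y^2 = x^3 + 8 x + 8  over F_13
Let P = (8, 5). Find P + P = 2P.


Doubling: s = (3 x1^2 + a) / (2 y1)
s = (3*8^2 + 8) / (2*5) mod 13 = 7
x3 = s^2 - 2 x1 mod 13 = 7^2 - 2*8 = 7
y3 = s (x1 - x3) - y1 mod 13 = 7 * (8 - 7) - 5 = 2

2P = (7, 2)


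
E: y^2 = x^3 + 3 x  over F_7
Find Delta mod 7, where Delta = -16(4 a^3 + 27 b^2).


4 a^3 + 27 b^2 = 4*3^3 + 27*0^2 = 108 + 0 = 108
Delta = -16 * (108) = -1728
Delta mod 7 = 1

Delta = 1 (mod 7)


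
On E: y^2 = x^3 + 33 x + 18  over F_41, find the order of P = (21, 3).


Compute successive multiples of P until we hit O:
  1P = (21, 3)
  2P = (30, 13)
  3P = (13, 15)
  4P = (40, 5)
  5P = (0, 10)
  6P = (11, 21)
  7P = (27, 16)
  8P = (33, 12)
  ... (continuing to 22P)
  22P = O

ord(P) = 22


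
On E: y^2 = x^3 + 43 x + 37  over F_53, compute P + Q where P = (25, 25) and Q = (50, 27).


P != Q, so use the chord formula.
s = (y2 - y1) / (x2 - x1) = (2) / (25) mod 53 = 34
x3 = s^2 - x1 - x2 mod 53 = 34^2 - 25 - 50 = 21
y3 = s (x1 - x3) - y1 mod 53 = 34 * (25 - 21) - 25 = 5

P + Q = (21, 5)


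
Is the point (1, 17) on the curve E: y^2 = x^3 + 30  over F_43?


Check whether y^2 = x^3 + 0 x + 30 (mod 43) for (x, y) = (1, 17).
LHS: y^2 = 17^2 mod 43 = 31
RHS: x^3 + 0 x + 30 = 1^3 + 0*1 + 30 mod 43 = 31
LHS = RHS

Yes, on the curve


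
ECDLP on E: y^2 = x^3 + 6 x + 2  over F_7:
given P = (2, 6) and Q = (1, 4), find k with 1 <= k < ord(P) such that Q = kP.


Enumerate multiples of P until we hit Q = (1, 4):
  1P = (2, 6)
  2P = (0, 4)
  3P = (6, 4)
  4P = (1, 4)
Match found at i = 4.

k = 4


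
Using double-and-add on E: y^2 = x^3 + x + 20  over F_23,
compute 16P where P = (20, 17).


k = 16 = 10000_2 (binary, LSB first: 00001)
Double-and-add from P = (20, 17):
  bit 0 = 0: acc unchanged = O
  bit 1 = 0: acc unchanged = O
  bit 2 = 0: acc unchanged = O
  bit 3 = 0: acc unchanged = O
  bit 4 = 1: acc = O + (5, 9) = (5, 9)

16P = (5, 9)


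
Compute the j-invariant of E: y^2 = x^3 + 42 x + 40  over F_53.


Delta = -16(4 a^3 + 27 b^2) mod 53 = 39
-1728 * (4 a)^3 = -1728 * (4*42)^3 mod 53 = 45
j = 45 * 39^(-1) mod 53 = 46

j = 46 (mod 53)


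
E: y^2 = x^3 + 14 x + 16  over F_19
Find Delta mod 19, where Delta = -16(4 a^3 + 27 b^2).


4 a^3 + 27 b^2 = 4*14^3 + 27*16^2 = 10976 + 6912 = 17888
Delta = -16 * (17888) = -286208
Delta mod 19 = 8

Delta = 8 (mod 19)


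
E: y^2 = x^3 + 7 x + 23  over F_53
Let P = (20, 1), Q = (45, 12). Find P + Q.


P != Q, so use the chord formula.
s = (y2 - y1) / (x2 - x1) = (11) / (25) mod 53 = 28
x3 = s^2 - x1 - x2 mod 53 = 28^2 - 20 - 45 = 30
y3 = s (x1 - x3) - y1 mod 53 = 28 * (20 - 30) - 1 = 37

P + Q = (30, 37)


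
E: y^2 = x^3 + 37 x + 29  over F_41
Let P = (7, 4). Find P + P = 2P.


Doubling: s = (3 x1^2 + a) / (2 y1)
s = (3*7^2 + 37) / (2*4) mod 41 = 23
x3 = s^2 - 2 x1 mod 41 = 23^2 - 2*7 = 23
y3 = s (x1 - x3) - y1 mod 41 = 23 * (7 - 23) - 4 = 38

2P = (23, 38)


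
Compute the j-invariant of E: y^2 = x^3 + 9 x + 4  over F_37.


Delta = -16(4 a^3 + 27 b^2) mod 37 = 8
-1728 * (4 a)^3 = -1728 * (4*9)^3 mod 37 = 26
j = 26 * 8^(-1) mod 37 = 31

j = 31 (mod 37)


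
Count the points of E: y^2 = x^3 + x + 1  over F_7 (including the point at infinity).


For each x in F_7, count y with y^2 = x^3 + 1 x + 1 mod 7:
  x = 0: RHS = 1, y in [1, 6]  -> 2 point(s)
  x = 2: RHS = 4, y in [2, 5]  -> 2 point(s)
Affine points: 4. Add the point at infinity: total = 5.

#E(F_7) = 5


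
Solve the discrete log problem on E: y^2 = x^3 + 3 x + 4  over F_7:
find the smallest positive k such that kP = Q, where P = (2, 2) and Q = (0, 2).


Enumerate multiples of P until we hit Q = (0, 2):
  1P = (2, 2)
  2P = (0, 2)
Match found at i = 2.

k = 2


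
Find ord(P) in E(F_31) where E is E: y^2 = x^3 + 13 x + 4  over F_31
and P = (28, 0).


Compute successive multiples of P until we hit O:
  1P = (28, 0)
  2P = O

ord(P) = 2


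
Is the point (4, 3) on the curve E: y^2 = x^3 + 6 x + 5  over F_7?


Check whether y^2 = x^3 + 6 x + 5 (mod 7) for (x, y) = (4, 3).
LHS: y^2 = 3^2 mod 7 = 2
RHS: x^3 + 6 x + 5 = 4^3 + 6*4 + 5 mod 7 = 2
LHS = RHS

Yes, on the curve


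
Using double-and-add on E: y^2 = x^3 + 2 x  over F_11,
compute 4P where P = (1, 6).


k = 4 = 100_2 (binary, LSB first: 001)
Double-and-add from P = (1, 6):
  bit 0 = 0: acc unchanged = O
  bit 1 = 0: acc unchanged = O
  bit 2 = 1: acc = O + (1, 6) = (1, 6)

4P = (1, 6)


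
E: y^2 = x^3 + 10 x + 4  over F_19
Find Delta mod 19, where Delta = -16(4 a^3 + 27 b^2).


4 a^3 + 27 b^2 = 4*10^3 + 27*4^2 = 4000 + 432 = 4432
Delta = -16 * (4432) = -70912
Delta mod 19 = 15

Delta = 15 (mod 19)


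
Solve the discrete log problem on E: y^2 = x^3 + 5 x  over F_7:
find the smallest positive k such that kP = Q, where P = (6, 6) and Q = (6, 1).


Enumerate multiples of P until we hit Q = (6, 1):
  1P = (6, 6)
  2P = (4, 0)
  3P = (6, 1)
Match found at i = 3.

k = 3


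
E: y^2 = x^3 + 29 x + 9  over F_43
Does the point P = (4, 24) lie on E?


Check whether y^2 = x^3 + 29 x + 9 (mod 43) for (x, y) = (4, 24).
LHS: y^2 = 24^2 mod 43 = 17
RHS: x^3 + 29 x + 9 = 4^3 + 29*4 + 9 mod 43 = 17
LHS = RHS

Yes, on the curve


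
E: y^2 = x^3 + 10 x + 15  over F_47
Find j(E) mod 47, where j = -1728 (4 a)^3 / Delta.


Delta = -16(4 a^3 + 27 b^2) mod 47 = 10
-1728 * (4 a)^3 = -1728 * (4*10)^3 mod 47 = 34
j = 34 * 10^(-1) mod 47 = 41

j = 41 (mod 47)


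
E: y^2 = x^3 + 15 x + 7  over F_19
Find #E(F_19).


For each x in F_19, count y with y^2 = x^3 + 15 x + 7 mod 19:
  x = 0: RHS = 7, y in [8, 11]  -> 2 point(s)
  x = 1: RHS = 4, y in [2, 17]  -> 2 point(s)
  x = 2: RHS = 7, y in [8, 11]  -> 2 point(s)
  x = 4: RHS = 17, y in [6, 13]  -> 2 point(s)
  x = 5: RHS = 17, y in [6, 13]  -> 2 point(s)
  x = 6: RHS = 9, y in [3, 16]  -> 2 point(s)
  x = 9: RHS = 16, y in [4, 15]  -> 2 point(s)
  x = 10: RHS = 17, y in [6, 13]  -> 2 point(s)
  x = 13: RHS = 5, y in [9, 10]  -> 2 point(s)
  x = 14: RHS = 16, y in [4, 15]  -> 2 point(s)
  x = 15: RHS = 16, y in [4, 15]  -> 2 point(s)
  x = 16: RHS = 11, y in [7, 12]  -> 2 point(s)
  x = 17: RHS = 7, y in [8, 11]  -> 2 point(s)
Affine points: 26. Add the point at infinity: total = 27.

#E(F_19) = 27


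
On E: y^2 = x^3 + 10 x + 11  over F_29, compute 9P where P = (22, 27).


k = 9 = 1001_2 (binary, LSB first: 1001)
Double-and-add from P = (22, 27):
  bit 0 = 1: acc = O + (22, 27) = (22, 27)
  bit 1 = 0: acc unchanged = (22, 27)
  bit 2 = 0: acc unchanged = (22, 27)
  bit 3 = 1: acc = (22, 27) + (21, 12) = (8, 9)

9P = (8, 9)


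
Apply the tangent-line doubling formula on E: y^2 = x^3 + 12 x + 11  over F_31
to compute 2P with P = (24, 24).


Doubling: s = (3 x1^2 + a) / (2 y1)
s = (3*24^2 + 12) / (2*24) mod 31 = 13
x3 = s^2 - 2 x1 mod 31 = 13^2 - 2*24 = 28
y3 = s (x1 - x3) - y1 mod 31 = 13 * (24 - 28) - 24 = 17

2P = (28, 17)


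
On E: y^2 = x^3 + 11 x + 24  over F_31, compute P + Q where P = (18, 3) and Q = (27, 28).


P != Q, so use the chord formula.
s = (y2 - y1) / (x2 - x1) = (25) / (9) mod 31 = 20
x3 = s^2 - x1 - x2 mod 31 = 20^2 - 18 - 27 = 14
y3 = s (x1 - x3) - y1 mod 31 = 20 * (18 - 14) - 3 = 15

P + Q = (14, 15)


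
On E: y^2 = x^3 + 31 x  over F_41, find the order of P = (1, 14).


Compute successive multiples of P until we hit O:
  1P = (1, 14)
  2P = (16, 0)
  3P = (1, 27)
  4P = O

ord(P) = 4


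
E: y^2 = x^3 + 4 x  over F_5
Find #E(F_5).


For each x in F_5, count y with y^2 = x^3 + 4 x + 0 mod 5:
  x = 0: RHS = 0, y in [0]  -> 1 point(s)
  x = 1: RHS = 0, y in [0]  -> 1 point(s)
  x = 2: RHS = 1, y in [1, 4]  -> 2 point(s)
  x = 3: RHS = 4, y in [2, 3]  -> 2 point(s)
  x = 4: RHS = 0, y in [0]  -> 1 point(s)
Affine points: 7. Add the point at infinity: total = 8.

#E(F_5) = 8


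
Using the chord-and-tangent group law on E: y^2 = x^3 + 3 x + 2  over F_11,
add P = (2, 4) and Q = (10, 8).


P != Q, so use the chord formula.
s = (y2 - y1) / (x2 - x1) = (4) / (8) mod 11 = 6
x3 = s^2 - x1 - x2 mod 11 = 6^2 - 2 - 10 = 2
y3 = s (x1 - x3) - y1 mod 11 = 6 * (2 - 2) - 4 = 7

P + Q = (2, 7)


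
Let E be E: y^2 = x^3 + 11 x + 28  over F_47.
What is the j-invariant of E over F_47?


Delta = -16(4 a^3 + 27 b^2) mod 47 = 21
-1728 * (4 a)^3 = -1728 * (4*11)^3 mod 47 = 32
j = 32 * 21^(-1) mod 47 = 6

j = 6 (mod 47)


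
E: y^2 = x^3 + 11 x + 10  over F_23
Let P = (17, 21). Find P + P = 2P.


Doubling: s = (3 x1^2 + a) / (2 y1)
s = (3*17^2 + 11) / (2*21) mod 23 = 22
x3 = s^2 - 2 x1 mod 23 = 22^2 - 2*17 = 13
y3 = s (x1 - x3) - y1 mod 23 = 22 * (17 - 13) - 21 = 21

2P = (13, 21)


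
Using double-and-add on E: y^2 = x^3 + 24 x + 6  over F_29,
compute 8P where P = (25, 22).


k = 8 = 1000_2 (binary, LSB first: 0001)
Double-and-add from P = (25, 22):
  bit 0 = 0: acc unchanged = O
  bit 1 = 0: acc unchanged = O
  bit 2 = 0: acc unchanged = O
  bit 3 = 1: acc = O + (9, 9) = (9, 9)

8P = (9, 9)


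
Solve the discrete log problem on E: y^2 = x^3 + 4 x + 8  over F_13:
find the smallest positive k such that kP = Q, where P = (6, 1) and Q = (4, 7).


Enumerate multiples of P until we hit Q = (4, 7):
  1P = (6, 1)
  2P = (4, 7)
Match found at i = 2.

k = 2


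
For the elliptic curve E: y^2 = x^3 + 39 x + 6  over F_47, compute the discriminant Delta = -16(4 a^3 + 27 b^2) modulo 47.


4 a^3 + 27 b^2 = 4*39^3 + 27*6^2 = 237276 + 972 = 238248
Delta = -16 * (238248) = -3811968
Delta mod 47 = 14

Delta = 14 (mod 47)


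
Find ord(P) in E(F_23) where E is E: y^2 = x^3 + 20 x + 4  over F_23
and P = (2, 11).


Compute successive multiples of P until we hit O:
  1P = (2, 11)
  2P = (8, 20)
  3P = (21, 18)
  4P = (16, 2)
  5P = (6, 8)
  6P = (17, 6)
  7P = (22, 11)
  8P = (22, 12)
  ... (continuing to 15P)
  15P = O

ord(P) = 15


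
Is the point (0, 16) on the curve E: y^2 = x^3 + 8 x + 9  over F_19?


Check whether y^2 = x^3 + 8 x + 9 (mod 19) for (x, y) = (0, 16).
LHS: y^2 = 16^2 mod 19 = 9
RHS: x^3 + 8 x + 9 = 0^3 + 8*0 + 9 mod 19 = 9
LHS = RHS

Yes, on the curve


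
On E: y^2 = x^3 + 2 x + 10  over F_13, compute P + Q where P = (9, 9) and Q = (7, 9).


P != Q, so use the chord formula.
s = (y2 - y1) / (x2 - x1) = (0) / (11) mod 13 = 0
x3 = s^2 - x1 - x2 mod 13 = 0^2 - 9 - 7 = 10
y3 = s (x1 - x3) - y1 mod 13 = 0 * (9 - 10) - 9 = 4

P + Q = (10, 4)


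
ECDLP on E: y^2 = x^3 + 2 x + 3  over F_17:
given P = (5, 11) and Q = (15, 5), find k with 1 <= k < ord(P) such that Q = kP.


Enumerate multiples of P until we hit Q = (15, 5):
  1P = (5, 11)
  2P = (15, 5)
Match found at i = 2.

k = 2


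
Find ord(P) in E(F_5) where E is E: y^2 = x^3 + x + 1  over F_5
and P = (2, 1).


Compute successive multiples of P until we hit O:
  1P = (2, 1)
  2P = (2, 4)
  3P = O

ord(P) = 3


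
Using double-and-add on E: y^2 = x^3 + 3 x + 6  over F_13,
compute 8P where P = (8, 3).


k = 8 = 1000_2 (binary, LSB first: 0001)
Double-and-add from P = (8, 3):
  bit 0 = 0: acc unchanged = O
  bit 1 = 0: acc unchanged = O
  bit 2 = 0: acc unchanged = O
  bit 3 = 1: acc = O + (3, 9) = (3, 9)

8P = (3, 9)


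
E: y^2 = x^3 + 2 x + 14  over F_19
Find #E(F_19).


For each x in F_19, count y with y^2 = x^3 + 2 x + 14 mod 19:
  x = 1: RHS = 17, y in [6, 13]  -> 2 point(s)
  x = 2: RHS = 7, y in [8, 11]  -> 2 point(s)
  x = 3: RHS = 9, y in [3, 16]  -> 2 point(s)
  x = 5: RHS = 16, y in [4, 15]  -> 2 point(s)
  x = 9: RHS = 1, y in [1, 18]  -> 2 point(s)
  x = 16: RHS = 0, y in [0]  -> 1 point(s)
  x = 18: RHS = 11, y in [7, 12]  -> 2 point(s)
Affine points: 13. Add the point at infinity: total = 14.

#E(F_19) = 14


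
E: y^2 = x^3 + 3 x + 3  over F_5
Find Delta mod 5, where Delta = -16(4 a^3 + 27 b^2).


4 a^3 + 27 b^2 = 4*3^3 + 27*3^2 = 108 + 243 = 351
Delta = -16 * (351) = -5616
Delta mod 5 = 4

Delta = 4 (mod 5)


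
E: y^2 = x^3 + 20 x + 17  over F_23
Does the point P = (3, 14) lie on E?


Check whether y^2 = x^3 + 20 x + 17 (mod 23) for (x, y) = (3, 14).
LHS: y^2 = 14^2 mod 23 = 12
RHS: x^3 + 20 x + 17 = 3^3 + 20*3 + 17 mod 23 = 12
LHS = RHS

Yes, on the curve


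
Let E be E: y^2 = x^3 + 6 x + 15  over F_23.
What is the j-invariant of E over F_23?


Delta = -16(4 a^3 + 27 b^2) mod 23 = 20
-1728 * (4 a)^3 = -1728 * (4*6)^3 mod 23 = 20
j = 20 * 20^(-1) mod 23 = 1

j = 1 (mod 23)


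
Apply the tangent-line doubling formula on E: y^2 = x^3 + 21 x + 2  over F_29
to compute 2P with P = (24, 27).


Doubling: s = (3 x1^2 + a) / (2 y1)
s = (3*24^2 + 21) / (2*27) mod 29 = 5
x3 = s^2 - 2 x1 mod 29 = 5^2 - 2*24 = 6
y3 = s (x1 - x3) - y1 mod 29 = 5 * (24 - 6) - 27 = 5

2P = (6, 5)


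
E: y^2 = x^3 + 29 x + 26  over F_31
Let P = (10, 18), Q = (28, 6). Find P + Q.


P != Q, so use the chord formula.
s = (y2 - y1) / (x2 - x1) = (19) / (18) mod 31 = 20
x3 = s^2 - x1 - x2 mod 31 = 20^2 - 10 - 28 = 21
y3 = s (x1 - x3) - y1 mod 31 = 20 * (10 - 21) - 18 = 10

P + Q = (21, 10)


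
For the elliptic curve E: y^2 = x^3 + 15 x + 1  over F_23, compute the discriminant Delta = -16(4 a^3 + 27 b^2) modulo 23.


4 a^3 + 27 b^2 = 4*15^3 + 27*1^2 = 13500 + 27 = 13527
Delta = -16 * (13527) = -216432
Delta mod 23 = 21

Delta = 21 (mod 23)


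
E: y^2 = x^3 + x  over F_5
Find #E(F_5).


For each x in F_5, count y with y^2 = x^3 + 1 x + 0 mod 5:
  x = 0: RHS = 0, y in [0]  -> 1 point(s)
  x = 2: RHS = 0, y in [0]  -> 1 point(s)
  x = 3: RHS = 0, y in [0]  -> 1 point(s)
Affine points: 3. Add the point at infinity: total = 4.

#E(F_5) = 4


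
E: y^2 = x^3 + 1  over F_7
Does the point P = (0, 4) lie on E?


Check whether y^2 = x^3 + 0 x + 1 (mod 7) for (x, y) = (0, 4).
LHS: y^2 = 4^2 mod 7 = 2
RHS: x^3 + 0 x + 1 = 0^3 + 0*0 + 1 mod 7 = 1
LHS != RHS

No, not on the curve


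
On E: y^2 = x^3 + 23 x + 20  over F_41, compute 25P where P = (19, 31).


k = 25 = 11001_2 (binary, LSB first: 10011)
Double-and-add from P = (19, 31):
  bit 0 = 1: acc = O + (19, 31) = (19, 31)
  bit 1 = 0: acc unchanged = (19, 31)
  bit 2 = 0: acc unchanged = (19, 31)
  bit 3 = 1: acc = (19, 31) + (31, 15) = (11, 13)
  bit 4 = 1: acc = (11, 13) + (28, 5) = (34, 34)

25P = (34, 34)


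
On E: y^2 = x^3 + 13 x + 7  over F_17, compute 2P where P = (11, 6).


Doubling: s = (3 x1^2 + a) / (2 y1)
s = (3*11^2 + 13) / (2*6) mod 17 = 3
x3 = s^2 - 2 x1 mod 17 = 3^2 - 2*11 = 4
y3 = s (x1 - x3) - y1 mod 17 = 3 * (11 - 4) - 6 = 15

2P = (4, 15)


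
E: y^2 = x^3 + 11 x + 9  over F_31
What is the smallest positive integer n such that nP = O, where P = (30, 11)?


Compute successive multiples of P until we hit O:
  1P = (30, 11)
  2P = (27, 5)
  3P = (9, 0)
  4P = (27, 26)
  5P = (30, 20)
  6P = O

ord(P) = 6


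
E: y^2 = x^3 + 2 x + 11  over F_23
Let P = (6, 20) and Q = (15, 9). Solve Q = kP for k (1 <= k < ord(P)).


Enumerate multiples of P until we hit Q = (15, 9):
  1P = (6, 20)
  2P = (20, 22)
  3P = (5, 13)
  4P = (15, 9)
Match found at i = 4.

k = 4


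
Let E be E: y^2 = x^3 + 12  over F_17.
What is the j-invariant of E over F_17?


Delta = -16(4 a^3 + 27 b^2) mod 17 = 12
-1728 * (4 a)^3 = -1728 * (4*0)^3 mod 17 = 0
j = 0 * 12^(-1) mod 17 = 0

j = 0 (mod 17)


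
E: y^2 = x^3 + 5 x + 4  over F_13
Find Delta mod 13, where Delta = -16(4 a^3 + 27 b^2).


4 a^3 + 27 b^2 = 4*5^3 + 27*4^2 = 500 + 432 = 932
Delta = -16 * (932) = -14912
Delta mod 13 = 12

Delta = 12 (mod 13)


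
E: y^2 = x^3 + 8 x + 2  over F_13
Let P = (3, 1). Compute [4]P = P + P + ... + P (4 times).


k = 4 = 100_2 (binary, LSB first: 001)
Double-and-add from P = (3, 1):
  bit 0 = 0: acc unchanged = O
  bit 1 = 0: acc unchanged = O
  bit 2 = 1: acc = O + (3, 12) = (3, 12)

4P = (3, 12)


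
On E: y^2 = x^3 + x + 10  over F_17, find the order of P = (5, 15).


Compute successive multiples of P until we hit O:
  1P = (5, 15)
  2P = (11, 14)
  3P = (10, 0)
  4P = (11, 3)
  5P = (5, 2)
  6P = O

ord(P) = 6


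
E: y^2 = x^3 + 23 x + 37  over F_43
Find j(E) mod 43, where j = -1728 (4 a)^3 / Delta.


Delta = -16(4 a^3 + 27 b^2) mod 43 = 13
-1728 * (4 a)^3 = -1728 * (4*23)^3 mod 43 = 35
j = 35 * 13^(-1) mod 43 = 6

j = 6 (mod 43)


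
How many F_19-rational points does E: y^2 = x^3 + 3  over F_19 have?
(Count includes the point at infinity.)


For each x in F_19, count y with y^2 = x^3 + 0 x + 3 mod 19:
  x = 1: RHS = 4, y in [2, 17]  -> 2 point(s)
  x = 2: RHS = 11, y in [7, 12]  -> 2 point(s)
  x = 3: RHS = 11, y in [7, 12]  -> 2 point(s)
  x = 7: RHS = 4, y in [2, 17]  -> 2 point(s)
  x = 11: RHS = 4, y in [2, 17]  -> 2 point(s)
  x = 14: RHS = 11, y in [7, 12]  -> 2 point(s)
Affine points: 12. Add the point at infinity: total = 13.

#E(F_19) = 13


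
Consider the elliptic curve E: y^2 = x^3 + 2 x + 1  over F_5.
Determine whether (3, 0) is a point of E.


Check whether y^2 = x^3 + 2 x + 1 (mod 5) for (x, y) = (3, 0).
LHS: y^2 = 0^2 mod 5 = 0
RHS: x^3 + 2 x + 1 = 3^3 + 2*3 + 1 mod 5 = 4
LHS != RHS

No, not on the curve


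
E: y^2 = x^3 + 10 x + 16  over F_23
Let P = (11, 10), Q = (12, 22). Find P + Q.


P != Q, so use the chord formula.
s = (y2 - y1) / (x2 - x1) = (12) / (1) mod 23 = 12
x3 = s^2 - x1 - x2 mod 23 = 12^2 - 11 - 12 = 6
y3 = s (x1 - x3) - y1 mod 23 = 12 * (11 - 6) - 10 = 4

P + Q = (6, 4)


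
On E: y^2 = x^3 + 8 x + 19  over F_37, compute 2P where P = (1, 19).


Doubling: s = (3 x1^2 + a) / (2 y1)
s = (3*1^2 + 8) / (2*19) mod 37 = 11
x3 = s^2 - 2 x1 mod 37 = 11^2 - 2*1 = 8
y3 = s (x1 - x3) - y1 mod 37 = 11 * (1 - 8) - 19 = 15

2P = (8, 15)


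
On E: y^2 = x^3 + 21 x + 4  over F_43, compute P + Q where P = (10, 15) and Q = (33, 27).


P != Q, so use the chord formula.
s = (y2 - y1) / (x2 - x1) = (12) / (23) mod 43 = 8
x3 = s^2 - x1 - x2 mod 43 = 8^2 - 10 - 33 = 21
y3 = s (x1 - x3) - y1 mod 43 = 8 * (10 - 21) - 15 = 26

P + Q = (21, 26)


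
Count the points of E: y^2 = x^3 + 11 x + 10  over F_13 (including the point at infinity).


For each x in F_13, count y with y^2 = x^3 + 11 x + 10 mod 13:
  x = 0: RHS = 10, y in [6, 7]  -> 2 point(s)
  x = 1: RHS = 9, y in [3, 10]  -> 2 point(s)
  x = 2: RHS = 1, y in [1, 12]  -> 2 point(s)
  x = 4: RHS = 1, y in [1, 12]  -> 2 point(s)
  x = 7: RHS = 1, y in [1, 12]  -> 2 point(s)
  x = 8: RHS = 12, y in [5, 8]  -> 2 point(s)
Affine points: 12. Add the point at infinity: total = 13.

#E(F_13) = 13


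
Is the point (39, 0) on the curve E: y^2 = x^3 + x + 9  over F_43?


Check whether y^2 = x^3 + 1 x + 9 (mod 43) for (x, y) = (39, 0).
LHS: y^2 = 0^2 mod 43 = 0
RHS: x^3 + 1 x + 9 = 39^3 + 1*39 + 9 mod 43 = 27
LHS != RHS

No, not on the curve


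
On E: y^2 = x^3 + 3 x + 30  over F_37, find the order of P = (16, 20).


Compute successive multiples of P until we hit O:
  1P = (16, 20)
  2P = (9, 3)
  3P = (33, 18)
  4P = (35, 4)
  5P = (11, 5)
  6P = (19, 8)
  7P = (18, 25)
  8P = (0, 20)
  ... (continuing to 43P)
  43P = O

ord(P) = 43


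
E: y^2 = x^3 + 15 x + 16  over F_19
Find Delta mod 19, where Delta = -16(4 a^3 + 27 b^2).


4 a^3 + 27 b^2 = 4*15^3 + 27*16^2 = 13500 + 6912 = 20412
Delta = -16 * (20412) = -326592
Delta mod 19 = 18

Delta = 18 (mod 19)


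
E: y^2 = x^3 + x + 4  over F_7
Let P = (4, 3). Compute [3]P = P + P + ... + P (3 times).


k = 3 = 11_2 (binary, LSB first: 11)
Double-and-add from P = (4, 3):
  bit 0 = 1: acc = O + (4, 3) = (4, 3)
  bit 1 = 1: acc = (4, 3) + (6, 4) = (6, 3)

3P = (6, 3)


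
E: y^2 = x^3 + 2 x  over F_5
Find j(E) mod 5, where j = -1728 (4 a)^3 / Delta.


Delta = -16(4 a^3 + 27 b^2) mod 5 = 3
-1728 * (4 a)^3 = -1728 * (4*2)^3 mod 5 = 4
j = 4 * 3^(-1) mod 5 = 3

j = 3 (mod 5)


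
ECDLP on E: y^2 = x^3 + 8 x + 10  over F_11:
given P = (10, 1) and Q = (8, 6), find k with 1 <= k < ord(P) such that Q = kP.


Enumerate multiples of P until we hit Q = (8, 6):
  1P = (10, 1)
  2P = (2, 10)
  3P = (8, 5)
  4P = (8, 6)
Match found at i = 4.

k = 4


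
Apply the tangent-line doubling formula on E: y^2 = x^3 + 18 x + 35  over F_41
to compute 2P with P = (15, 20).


Doubling: s = (3 x1^2 + a) / (2 y1)
s = (3*15^2 + 18) / (2*20) mod 41 = 4
x3 = s^2 - 2 x1 mod 41 = 4^2 - 2*15 = 27
y3 = s (x1 - x3) - y1 mod 41 = 4 * (15 - 27) - 20 = 14

2P = (27, 14)


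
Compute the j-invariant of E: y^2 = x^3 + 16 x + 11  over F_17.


Delta = -16(4 a^3 + 27 b^2) mod 17 = 16
-1728 * (4 a)^3 = -1728 * (4*16)^3 mod 17 = 7
j = 7 * 16^(-1) mod 17 = 10

j = 10 (mod 17)


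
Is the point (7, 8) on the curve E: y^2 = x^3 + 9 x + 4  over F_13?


Check whether y^2 = x^3 + 9 x + 4 (mod 13) for (x, y) = (7, 8).
LHS: y^2 = 8^2 mod 13 = 12
RHS: x^3 + 9 x + 4 = 7^3 + 9*7 + 4 mod 13 = 7
LHS != RHS

No, not on the curve


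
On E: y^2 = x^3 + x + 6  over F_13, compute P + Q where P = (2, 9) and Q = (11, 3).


P != Q, so use the chord formula.
s = (y2 - y1) / (x2 - x1) = (7) / (9) mod 13 = 8
x3 = s^2 - x1 - x2 mod 13 = 8^2 - 2 - 11 = 12
y3 = s (x1 - x3) - y1 mod 13 = 8 * (2 - 12) - 9 = 2

P + Q = (12, 2)


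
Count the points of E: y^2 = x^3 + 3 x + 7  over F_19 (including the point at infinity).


For each x in F_19, count y with y^2 = x^3 + 3 x + 7 mod 19:
  x = 0: RHS = 7, y in [8, 11]  -> 2 point(s)
  x = 1: RHS = 11, y in [7, 12]  -> 2 point(s)
  x = 3: RHS = 5, y in [9, 10]  -> 2 point(s)
  x = 4: RHS = 7, y in [8, 11]  -> 2 point(s)
  x = 8: RHS = 11, y in [7, 12]  -> 2 point(s)
  x = 10: RHS = 11, y in [7, 12]  -> 2 point(s)
  x = 12: RHS = 4, y in [2, 17]  -> 2 point(s)
  x = 13: RHS = 1, y in [1, 18]  -> 2 point(s)
  x = 14: RHS = 0, y in [0]  -> 1 point(s)
  x = 15: RHS = 7, y in [8, 11]  -> 2 point(s)
  x = 16: RHS = 9, y in [3, 16]  -> 2 point(s)
Affine points: 21. Add the point at infinity: total = 22.

#E(F_19) = 22


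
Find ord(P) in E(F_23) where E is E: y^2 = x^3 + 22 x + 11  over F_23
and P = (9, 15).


Compute successive multiples of P until we hit O:
  1P = (9, 15)
  2P = (7, 18)
  3P = (15, 17)
  4P = (17, 13)
  5P = (10, 14)
  6P = (5, 4)
  7P = (18, 12)
  8P = (14, 2)
  ... (continuing to 25P)
  25P = O

ord(P) = 25


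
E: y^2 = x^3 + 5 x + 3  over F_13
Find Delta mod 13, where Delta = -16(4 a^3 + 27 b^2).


4 a^3 + 27 b^2 = 4*5^3 + 27*3^2 = 500 + 243 = 743
Delta = -16 * (743) = -11888
Delta mod 13 = 7

Delta = 7 (mod 13)


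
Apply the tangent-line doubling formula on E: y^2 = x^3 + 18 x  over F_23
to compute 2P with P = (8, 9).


Doubling: s = (3 x1^2 + a) / (2 y1)
s = (3*8^2 + 18) / (2*9) mod 23 = 4
x3 = s^2 - 2 x1 mod 23 = 4^2 - 2*8 = 0
y3 = s (x1 - x3) - y1 mod 23 = 4 * (8 - 0) - 9 = 0

2P = (0, 0)


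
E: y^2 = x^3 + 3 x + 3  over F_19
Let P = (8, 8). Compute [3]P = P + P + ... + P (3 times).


k = 3 = 11_2 (binary, LSB first: 11)
Double-and-add from P = (8, 8):
  bit 0 = 1: acc = O + (8, 8) = (8, 8)
  bit 1 = 1: acc = (8, 8) + (10, 8) = (1, 11)

3P = (1, 11)


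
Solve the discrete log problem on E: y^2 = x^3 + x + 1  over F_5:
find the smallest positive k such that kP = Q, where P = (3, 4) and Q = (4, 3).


Enumerate multiples of P until we hit Q = (4, 3):
  1P = (3, 4)
  2P = (0, 4)
  3P = (2, 1)
  4P = (4, 3)
Match found at i = 4.

k = 4


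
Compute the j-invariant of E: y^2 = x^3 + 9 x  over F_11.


Delta = -16(4 a^3 + 27 b^2) mod 11 = 6
-1728 * (4 a)^3 = -1728 * (4*9)^3 mod 11 = 6
j = 6 * 6^(-1) mod 11 = 1

j = 1 (mod 11)


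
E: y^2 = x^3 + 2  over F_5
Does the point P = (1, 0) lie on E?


Check whether y^2 = x^3 + 0 x + 2 (mod 5) for (x, y) = (1, 0).
LHS: y^2 = 0^2 mod 5 = 0
RHS: x^3 + 0 x + 2 = 1^3 + 0*1 + 2 mod 5 = 3
LHS != RHS

No, not on the curve


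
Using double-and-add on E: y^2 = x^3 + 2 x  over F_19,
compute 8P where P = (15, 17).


k = 8 = 1000_2 (binary, LSB first: 0001)
Double-and-add from P = (15, 17):
  bit 0 = 0: acc unchanged = O
  bit 1 = 0: acc unchanged = O
  bit 2 = 0: acc unchanged = O
  bit 3 = 1: acc = O + (17, 11) = (17, 11)

8P = (17, 11)


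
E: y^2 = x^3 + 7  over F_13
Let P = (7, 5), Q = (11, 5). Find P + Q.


P != Q, so use the chord formula.
s = (y2 - y1) / (x2 - x1) = (0) / (4) mod 13 = 0
x3 = s^2 - x1 - x2 mod 13 = 0^2 - 7 - 11 = 8
y3 = s (x1 - x3) - y1 mod 13 = 0 * (7 - 8) - 5 = 8

P + Q = (8, 8)


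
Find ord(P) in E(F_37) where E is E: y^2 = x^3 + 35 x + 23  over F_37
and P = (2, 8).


Compute successive multiples of P until we hit O:
  1P = (2, 8)
  2P = (12, 32)
  3P = (11, 0)
  4P = (12, 5)
  5P = (2, 29)
  6P = O

ord(P) = 6


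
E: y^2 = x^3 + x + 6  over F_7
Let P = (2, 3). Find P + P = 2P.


Doubling: s = (3 x1^2 + a) / (2 y1)
s = (3*2^2 + 1) / (2*3) mod 7 = 1
x3 = s^2 - 2 x1 mod 7 = 1^2 - 2*2 = 4
y3 = s (x1 - x3) - y1 mod 7 = 1 * (2 - 4) - 3 = 2

2P = (4, 2)


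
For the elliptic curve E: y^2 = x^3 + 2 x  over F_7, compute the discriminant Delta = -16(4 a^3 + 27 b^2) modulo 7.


4 a^3 + 27 b^2 = 4*2^3 + 27*0^2 = 32 + 0 = 32
Delta = -16 * (32) = -512
Delta mod 7 = 6

Delta = 6 (mod 7)


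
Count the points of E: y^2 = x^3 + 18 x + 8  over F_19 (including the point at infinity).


For each x in F_19, count y with y^2 = x^3 + 18 x + 8 mod 19:
  x = 4: RHS = 11, y in [7, 12]  -> 2 point(s)
  x = 6: RHS = 9, y in [3, 16]  -> 2 point(s)
  x = 9: RHS = 6, y in [5, 14]  -> 2 point(s)
  x = 11: RHS = 17, y in [6, 13]  -> 2 point(s)
  x = 13: RHS = 7, y in [8, 11]  -> 2 point(s)
  x = 15: RHS = 5, y in [9, 10]  -> 2 point(s)
Affine points: 12. Add the point at infinity: total = 13.

#E(F_19) = 13


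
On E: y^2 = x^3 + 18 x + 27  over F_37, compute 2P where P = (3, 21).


Doubling: s = (3 x1^2 + a) / (2 y1)
s = (3*3^2 + 18) / (2*21) mod 37 = 9
x3 = s^2 - 2 x1 mod 37 = 9^2 - 2*3 = 1
y3 = s (x1 - x3) - y1 mod 37 = 9 * (3 - 1) - 21 = 34

2P = (1, 34)


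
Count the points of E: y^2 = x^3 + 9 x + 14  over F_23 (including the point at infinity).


For each x in F_23, count y with y^2 = x^3 + 9 x + 14 mod 23:
  x = 1: RHS = 1, y in [1, 22]  -> 2 point(s)
  x = 5: RHS = 0, y in [0]  -> 1 point(s)
  x = 6: RHS = 8, y in [10, 13]  -> 2 point(s)
  x = 7: RHS = 6, y in [11, 12]  -> 2 point(s)
  x = 8: RHS = 0, y in [0]  -> 1 point(s)
  x = 10: RHS = 0, y in [0]  -> 1 point(s)
  x = 11: RHS = 18, y in [8, 15]  -> 2 point(s)
  x = 14: RHS = 9, y in [3, 20]  -> 2 point(s)
  x = 19: RHS = 6, y in [11, 12]  -> 2 point(s)
  x = 20: RHS = 6, y in [11, 12]  -> 2 point(s)
  x = 22: RHS = 4, y in [2, 21]  -> 2 point(s)
Affine points: 19. Add the point at infinity: total = 20.

#E(F_23) = 20


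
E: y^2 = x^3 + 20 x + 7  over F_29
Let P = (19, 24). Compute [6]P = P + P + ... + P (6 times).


k = 6 = 110_2 (binary, LSB first: 011)
Double-and-add from P = (19, 24):
  bit 0 = 0: acc unchanged = O
  bit 1 = 1: acc = O + (0, 6) = (0, 6)
  bit 2 = 1: acc = (0, 6) + (6, 13) = (1, 17)

6P = (1, 17)


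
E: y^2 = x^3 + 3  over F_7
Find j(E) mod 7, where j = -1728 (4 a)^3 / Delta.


Delta = -16(4 a^3 + 27 b^2) mod 7 = 4
-1728 * (4 a)^3 = -1728 * (4*0)^3 mod 7 = 0
j = 0 * 4^(-1) mod 7 = 0

j = 0 (mod 7)


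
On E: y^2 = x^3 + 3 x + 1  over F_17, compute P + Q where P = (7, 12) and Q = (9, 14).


P != Q, so use the chord formula.
s = (y2 - y1) / (x2 - x1) = (2) / (2) mod 17 = 1
x3 = s^2 - x1 - x2 mod 17 = 1^2 - 7 - 9 = 2
y3 = s (x1 - x3) - y1 mod 17 = 1 * (7 - 2) - 12 = 10

P + Q = (2, 10)


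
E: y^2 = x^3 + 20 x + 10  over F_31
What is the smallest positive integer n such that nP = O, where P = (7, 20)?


Compute successive multiples of P until we hit O:
  1P = (7, 20)
  2P = (5, 24)
  3P = (23, 12)
  4P = (9, 12)
  5P = (0, 14)
  6P = (26, 8)
  7P = (30, 19)
  8P = (10, 30)
  ... (continuing to 18P)
  18P = O

ord(P) = 18


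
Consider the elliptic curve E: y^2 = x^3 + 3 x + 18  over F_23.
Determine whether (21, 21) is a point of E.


Check whether y^2 = x^3 + 3 x + 18 (mod 23) for (x, y) = (21, 21).
LHS: y^2 = 21^2 mod 23 = 4
RHS: x^3 + 3 x + 18 = 21^3 + 3*21 + 18 mod 23 = 4
LHS = RHS

Yes, on the curve


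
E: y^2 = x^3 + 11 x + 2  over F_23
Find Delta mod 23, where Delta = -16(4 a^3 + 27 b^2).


4 a^3 + 27 b^2 = 4*11^3 + 27*2^2 = 5324 + 108 = 5432
Delta = -16 * (5432) = -86912
Delta mod 23 = 5

Delta = 5 (mod 23)


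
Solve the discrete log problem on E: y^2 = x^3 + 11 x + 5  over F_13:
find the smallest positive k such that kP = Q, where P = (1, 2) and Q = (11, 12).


Enumerate multiples of P until we hit Q = (11, 12):
  1P = (1, 2)
  2P = (7, 3)
  3P = (9, 1)
  4P = (2, 3)
  5P = (11, 1)
  6P = (4, 10)
  7P = (5, 9)
  8P = (6, 12)
  9P = (10, 6)
  10P = (3, 0)
  11P = (10, 7)
  12P = (6, 1)
  13P = (5, 4)
  14P = (4, 3)
  15P = (11, 12)
Match found at i = 15.

k = 15


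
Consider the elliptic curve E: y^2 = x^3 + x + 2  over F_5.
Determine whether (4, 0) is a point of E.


Check whether y^2 = x^3 + 1 x + 2 (mod 5) for (x, y) = (4, 0).
LHS: y^2 = 0^2 mod 5 = 0
RHS: x^3 + 1 x + 2 = 4^3 + 1*4 + 2 mod 5 = 0
LHS = RHS

Yes, on the curve


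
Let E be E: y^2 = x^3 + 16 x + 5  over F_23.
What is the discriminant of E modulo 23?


4 a^3 + 27 b^2 = 4*16^3 + 27*5^2 = 16384 + 675 = 17059
Delta = -16 * (17059) = -272944
Delta mod 23 = 20

Delta = 20 (mod 23)


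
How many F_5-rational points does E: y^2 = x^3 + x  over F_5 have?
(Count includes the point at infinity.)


For each x in F_5, count y with y^2 = x^3 + 1 x + 0 mod 5:
  x = 0: RHS = 0, y in [0]  -> 1 point(s)
  x = 2: RHS = 0, y in [0]  -> 1 point(s)
  x = 3: RHS = 0, y in [0]  -> 1 point(s)
Affine points: 3. Add the point at infinity: total = 4.

#E(F_5) = 4


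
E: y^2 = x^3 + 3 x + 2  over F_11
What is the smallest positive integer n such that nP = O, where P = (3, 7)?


Compute successive multiples of P until we hit O:
  1P = (3, 7)
  2P = (6, 7)
  3P = (2, 4)
  4P = (4, 1)
  5P = (7, 6)
  6P = (10, 3)
  7P = (10, 8)
  8P = (7, 5)
  ... (continuing to 13P)
  13P = O

ord(P) = 13


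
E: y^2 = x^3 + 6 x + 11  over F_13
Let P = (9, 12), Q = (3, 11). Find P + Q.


P != Q, so use the chord formula.
s = (y2 - y1) / (x2 - x1) = (12) / (7) mod 13 = 11
x3 = s^2 - x1 - x2 mod 13 = 11^2 - 9 - 3 = 5
y3 = s (x1 - x3) - y1 mod 13 = 11 * (9 - 5) - 12 = 6

P + Q = (5, 6)


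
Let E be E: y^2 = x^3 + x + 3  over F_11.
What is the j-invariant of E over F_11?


Delta = -16(4 a^3 + 27 b^2) mod 11 = 8
-1728 * (4 a)^3 = -1728 * (4*1)^3 mod 11 = 2
j = 2 * 8^(-1) mod 11 = 3

j = 3 (mod 11)


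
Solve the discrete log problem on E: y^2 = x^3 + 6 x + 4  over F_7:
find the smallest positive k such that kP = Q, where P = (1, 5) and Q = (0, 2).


Enumerate multiples of P until we hit Q = (0, 2):
  1P = (1, 5)
  2P = (0, 5)
  3P = (6, 2)
  4P = (4, 1)
  5P = (3, 0)
  6P = (4, 6)
  7P = (6, 5)
  8P = (0, 2)
Match found at i = 8.

k = 8


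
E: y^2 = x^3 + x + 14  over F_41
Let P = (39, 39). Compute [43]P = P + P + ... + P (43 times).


k = 43 = 101011_2 (binary, LSB first: 110101)
Double-and-add from P = (39, 39):
  bit 0 = 1: acc = O + (39, 39) = (39, 39)
  bit 1 = 1: acc = (39, 39) + (12, 27) = (15, 40)
  bit 2 = 0: acc unchanged = (15, 40)
  bit 3 = 1: acc = (15, 40) + (20, 11) = (38, 36)
  bit 4 = 0: acc unchanged = (38, 36)
  bit 5 = 1: acc = (38, 36) + (14, 5) = (39, 2)

43P = (39, 2)


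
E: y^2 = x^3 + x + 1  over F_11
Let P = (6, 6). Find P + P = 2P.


Doubling: s = (3 x1^2 + a) / (2 y1)
s = (3*6^2 + 1) / (2*6) mod 11 = 10
x3 = s^2 - 2 x1 mod 11 = 10^2 - 2*6 = 0
y3 = s (x1 - x3) - y1 mod 11 = 10 * (6 - 0) - 6 = 10

2P = (0, 10)


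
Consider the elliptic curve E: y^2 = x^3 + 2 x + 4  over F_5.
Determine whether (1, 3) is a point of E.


Check whether y^2 = x^3 + 2 x + 4 (mod 5) for (x, y) = (1, 3).
LHS: y^2 = 3^2 mod 5 = 4
RHS: x^3 + 2 x + 4 = 1^3 + 2*1 + 4 mod 5 = 2
LHS != RHS

No, not on the curve


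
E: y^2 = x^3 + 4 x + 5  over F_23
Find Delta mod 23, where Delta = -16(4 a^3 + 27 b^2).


4 a^3 + 27 b^2 = 4*4^3 + 27*5^2 = 256 + 675 = 931
Delta = -16 * (931) = -14896
Delta mod 23 = 8

Delta = 8 (mod 23)


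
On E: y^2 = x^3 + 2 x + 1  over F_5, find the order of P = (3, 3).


Compute successive multiples of P until we hit O:
  1P = (3, 3)
  2P = (0, 4)
  3P = (1, 3)
  4P = (1, 2)
  5P = (0, 1)
  6P = (3, 2)
  7P = O

ord(P) = 7


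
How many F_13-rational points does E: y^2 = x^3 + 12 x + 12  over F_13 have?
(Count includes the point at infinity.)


For each x in F_13, count y with y^2 = x^3 + 12 x + 12 mod 13:
  x = 0: RHS = 12, y in [5, 8]  -> 2 point(s)
  x = 1: RHS = 12, y in [5, 8]  -> 2 point(s)
  x = 3: RHS = 10, y in [6, 7]  -> 2 point(s)
  x = 6: RHS = 1, y in [1, 12]  -> 2 point(s)
  x = 7: RHS = 10, y in [6, 7]  -> 2 point(s)
  x = 8: RHS = 9, y in [3, 10]  -> 2 point(s)
  x = 9: RHS = 4, y in [2, 11]  -> 2 point(s)
  x = 10: RHS = 1, y in [1, 12]  -> 2 point(s)
  x = 12: RHS = 12, y in [5, 8]  -> 2 point(s)
Affine points: 18. Add the point at infinity: total = 19.

#E(F_13) = 19


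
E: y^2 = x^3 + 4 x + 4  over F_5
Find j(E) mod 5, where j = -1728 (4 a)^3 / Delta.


Delta = -16(4 a^3 + 27 b^2) mod 5 = 2
-1728 * (4 a)^3 = -1728 * (4*4)^3 mod 5 = 2
j = 2 * 2^(-1) mod 5 = 1

j = 1 (mod 5)


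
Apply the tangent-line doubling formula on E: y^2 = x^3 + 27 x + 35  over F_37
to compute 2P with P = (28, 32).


Doubling: s = (3 x1^2 + a) / (2 y1)
s = (3*28^2 + 27) / (2*32) mod 37 = 10
x3 = s^2 - 2 x1 mod 37 = 10^2 - 2*28 = 7
y3 = s (x1 - x3) - y1 mod 37 = 10 * (28 - 7) - 32 = 30

2P = (7, 30)


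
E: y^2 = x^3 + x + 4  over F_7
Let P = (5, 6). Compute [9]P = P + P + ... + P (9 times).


k = 9 = 1001_2 (binary, LSB first: 1001)
Double-and-add from P = (5, 6):
  bit 0 = 1: acc = O + (5, 6) = (5, 6)
  bit 1 = 0: acc unchanged = (5, 6)
  bit 2 = 0: acc unchanged = (5, 6)
  bit 3 = 1: acc = (5, 6) + (6, 3) = (5, 1)

9P = (5, 1)
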